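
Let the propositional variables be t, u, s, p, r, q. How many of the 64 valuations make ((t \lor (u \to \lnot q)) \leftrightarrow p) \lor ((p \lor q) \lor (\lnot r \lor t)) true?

Initial set: {(((t \lor (u \to \lnot q)) \leftrightarrow p) \lor ((p \lor q) \lor (\lnot r \lor t)))}.
(((t \lor (u \to \lnot q)) \leftrightarrow p) \lor ((p \lor q) \lor (\lnot r \lor t))): β-rule — branch into ((t \lor (u \to \lnot q)) \leftrightarrow p)  //  ((p \lor q) \lor (\lnot r \lor t)).
  branch 1 (add ((t \lor (u \to \lnot q)) \leftrightarrow p)):
    ((t \lor (u \to \lnot q)) \leftrightarrow p): β-rule — branch into (t \lor (u \to \lnot q)), p  //  \lnot (t \lor (u \to \lnot q)), \lnot p.
      branch 1.1 (add (t \lor (u \to \lnot q)), p):
        (t \lor (u \to \lnot q)): β-rule — branch into t  //  (u \to \lnot q).
          branch 1.1.1 (add t):
            ○ open, literals {p=T, t=T}.
          branch 1.1.2 (add (u \to \lnot q)):
            (u \to \lnot q): β-rule — branch into \lnot u  //  \lnot q.
              branch 1.1.2.1 (add \lnot u):
                ○ open, literals {p=T, u=F}.
              branch 1.1.2.2 (add \lnot q):
                ○ open, literals {p=T, q=F}.
      branch 1.2 (add \lnot (t \lor (u \to \lnot q)), \lnot p):
        \lnot (t \lor (u \to \lnot q)): α-rule — add \lnot t, \lnot (u \to \lnot q).
        \lnot (u \to \lnot q): α-rule — add u, \lnot \lnot q.
        ○ open, literals {p=F, q=T, t=F, u=T}.
  branch 2 (add ((p \lor q) \lor (\lnot r \lor t))):
    ((p \lor q) \lor (\lnot r \lor t)): β-rule — branch into (p \lor q)  //  (\lnot r \lor t).
      branch 2.1 (add (p \lor q)):
        (p \lor q): β-rule — branch into p  //  q.
          branch 2.1.1 (add p):
            ○ open, literals {p=T}.
          branch 2.1.2 (add q):
            ○ open, literals {q=T}.
      branch 2.2 (add (\lnot r \lor t)):
        (\lnot r \lor t): β-rule — branch into \lnot r  //  t.
          branch 2.2.1 (add \lnot r):
            ○ open, literals {r=F}.
          branch 2.2.2 (add t):
            ○ open, literals {t=T}.
0 branches closed, 8 open.
Each open branch fixes some atoms; the unmentioned ones are free. Counting distinct full assignments: branch {p=T, t=T} (u, s, r, q) contributes 16 new; branch {p=T, u=F} (t, s, r, q) contributes 8 new; branch {p=T, q=F} (t, u, s, r) contributes 4 new; branch {p=F, q=T, t=F, u=T} (s, r) contributes 4 new; branch {p=T} (t, u, s, r, q) contributes 4 new; branch {q=T} (t, u, s, p, r) contributes 12 new; branch {r=F} (t, u, s, p, q) contributes 8 new; branch {t=T} (u, s, p, r, q) contributes 4 new. Total: 60.

60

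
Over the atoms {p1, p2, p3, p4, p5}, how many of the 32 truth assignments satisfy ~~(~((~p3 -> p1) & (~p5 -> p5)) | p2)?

Initial set: {~~(~((~p3 -> p1) & (~p5 -> p5)) | p2)}.
~~(~((~p3 -> p1) & (~p5 -> p5)) | p2): drop double negation, giving (~((~p3 -> p1) & (~p5 -> p5)) | p2).
(~((~p3 -> p1) & (~p5 -> p5)) | p2): β-rule — branch into ~((~p3 -> p1) & (~p5 -> p5))  //  p2.
  branch 1 (add ~((~p3 -> p1) & (~p5 -> p5))):
    ~((~p3 -> p1) & (~p5 -> p5)): β-rule — branch into ~(~p3 -> p1)  //  ~(~p5 -> p5).
      branch 1.1 (add ~(~p3 -> p1)):
        ~(~p3 -> p1): α-rule — add ~p3, ~p1.
        ○ open, literals {p1=false, p3=false}.
      branch 1.2 (add ~(~p5 -> p5)):
        ~(~p5 -> p5): α-rule — add ~p5, ~p5.
        ○ open, literals {p5=false}.
  branch 2 (add p2):
    ○ open, literals {p2=true}.
0 branches closed, 3 open.
Each open branch fixes some atoms; the unmentioned ones are free. Counting distinct full assignments: branch {p1=false, p3=false} (p2, p4, p5) contributes 8 new; branch {p5=false} (p1, p2, p3, p4) contributes 12 new; branch {p2=true} (p1, p3, p4, p5) contributes 6 new. Total: 26.

26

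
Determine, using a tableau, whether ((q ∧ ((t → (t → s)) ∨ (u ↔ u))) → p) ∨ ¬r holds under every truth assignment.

Not valid

Assume the negation and expand:
Initial set: {F (((q ∧ ((t → (t → s)) ∨ (u ↔ u))) → p) ∨ ¬r)}.
F (((q ∧ ((t → (t → s)) ∨ (u ↔ u))) → p) ∨ ¬r): α-rule — add F ((q ∧ ((t → (t → s)) ∨ (u ↔ u))) → p), F ¬r.
F ((q ∧ ((t → (t → s)) ∨ (u ↔ u))) → p): α-rule — add T (q ∧ ((t → (t → s)) ∨ (u ↔ u))), F p.
T (q ∧ ((t → (t → s)) ∨ (u ↔ u))): α-rule — add T q, T ((t → (t → s)) ∨ (u ↔ u)).
T ((t → (t → s)) ∨ (u ↔ u)): β-rule — branch into T (t → (t → s))  //  T (u ↔ u).
  branch 1 (add T (t → (t → s))):
    T (t → (t → s)): β-rule — branch into F t  //  T (t → s).
      branch 1.1 (add F t):
        ○ open, literals {p=F, q=T, r=T, t=F}.
      branch 1.2 (add T (t → s)):
        T (t → s): β-rule — branch into F t  //  T s.
          branch 1.2.1 (add F t):
            ○ open, literals {p=F, q=T, r=T, t=F}.
          branch 1.2.2 (add T s):
            ○ open, literals {p=F, q=T, r=T, s=T}.
  branch 2 (add T (u ↔ u)):
    T (u ↔ u): β-rule — branch into T u, T u  //  F u, F u.
      branch 2.1 (add T u, T u):
        ○ open, literals {p=F, q=T, r=T, u=T}.
      branch 2.2 (add F u, F u):
        ○ open, literals {p=F, q=T, r=T, u=F}.
0 branches closed, 5 open.
An open branch gives a countermodel: p=F, q=T, r=T, t=F (unmentioned atoms arbitrary); under it the original formula is false.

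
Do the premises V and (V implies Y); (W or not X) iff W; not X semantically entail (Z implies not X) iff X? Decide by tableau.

Initial set: {(V and (V implies Y)); ((W or not X) iff W); not X; not ((Z implies not X) iff X)}.
(V and (V implies Y)): α-rule — add V, (V implies Y).
((W or not X) iff W): β-rule — branch into (W or not X), W  //  not (W or not X), not W.
  branch 1 (add (W or not X), W):
    not ((Z implies not X) iff X): β-rule — branch into (Z implies not X), not X  //  not (Z implies not X), X.
      branch 1.1 (add (Z implies not X), not X):
        (V implies Y): β-rule — branch into not V  //  Y.
          branch 1.1.1 (add not V):
            × closes — contains both V and not V.
          branch 1.1.2 (add Y):
            (W or not X): β-rule — branch into W  //  not X.
              branch 1.1.2.1 (add W):
                (Z implies not X): β-rule — branch into not Z  //  not X.
                  branch 1.1.2.1.1 (add not Z):
                    ○ open, literals {V=T, W=T, X=F, Y=T, Z=F}.
                  branch 1.1.2.1.2 (add not X):
                    ○ open, literals {V=T, W=T, X=F, Y=T}.
              branch 1.1.2.2 (add not X):
                (Z implies not X): β-rule — branch into not Z  //  not X.
                  branch 1.1.2.2.1 (add not Z):
                    ○ open, literals {V=T, W=T, X=F, Y=T, Z=F}.
                  branch 1.1.2.2.2 (add not X):
                    ○ open, literals {V=T, W=T, X=F, Y=T}.
      branch 1.2 (add not (Z implies not X), X):
        × closes — contains both X and not X.
  branch 2 (add not (W or not X), not W):
    not (W or not X): α-rule — add not W, not not X.
    × closes — contains both X and not X.
3 branches closed, 4 open.
An open branch gives a countermodel: V=T, W=T, X=F, Y=T, Z=F (unmentioned atoms arbitrary); the premises hold there but the conclusion fails.

No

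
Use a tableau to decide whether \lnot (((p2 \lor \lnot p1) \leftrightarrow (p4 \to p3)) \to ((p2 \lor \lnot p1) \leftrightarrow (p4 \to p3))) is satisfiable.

Unsatisfiable

Initial set: {\lnot (((p2 \lor \lnot p1) \leftrightarrow (p4 \to p3)) \to ((p2 \lor \lnot p1) \leftrightarrow (p4 \to p3)))}.
\lnot (((p2 \lor \lnot p1) \leftrightarrow (p4 \to p3)) \to ((p2 \lor \lnot p1) \leftrightarrow (p4 \to p3))): α-rule — add ((p2 \lor \lnot p1) \leftrightarrow (p4 \to p3)), \lnot ((p2 \lor \lnot p1) \leftrightarrow (p4 \to p3)).
((p2 \lor \lnot p1) \leftrightarrow (p4 \to p3)): β-rule — branch into (p2 \lor \lnot p1), (p4 \to p3)  //  \lnot (p2 \lor \lnot p1), \lnot (p4 \to p3).
  branch 1 (add (p2 \lor \lnot p1), (p4 \to p3)):
    \lnot ((p2 \lor \lnot p1) \leftrightarrow (p4 \to p3)): β-rule — branch into (p2 \lor \lnot p1), \lnot (p4 \to p3)  //  \lnot (p2 \lor \lnot p1), (p4 \to p3).
      branch 1.1 (add (p2 \lor \lnot p1), \lnot (p4 \to p3)):
        \lnot (p4 \to p3): α-rule — add p4, \lnot p3.
        (p2 \lor \lnot p1): β-rule — branch into p2  //  \lnot p1.
          branch 1.1.1 (add p2):
            (p4 \to p3): β-rule — branch into \lnot p4  //  p3.
              branch 1.1.1.1 (add \lnot p4):
                × closes — contains both p4 and \lnot p4.
              branch 1.1.1.2 (add p3):
                × closes — contains both p3 and \lnot p3.
          branch 1.1.2 (add \lnot p1):
            (p4 \to p3): β-rule — branch into \lnot p4  //  p3.
              branch 1.1.2.1 (add \lnot p4):
                × closes — contains both p4 and \lnot p4.
              branch 1.1.2.2 (add p3):
                × closes — contains both p3 and \lnot p3.
      branch 1.2 (add \lnot (p2 \lor \lnot p1), (p4 \to p3)):
        \lnot (p2 \lor \lnot p1): α-rule — add \lnot p2, \lnot \lnot p1.
        (p2 \lor \lnot p1): β-rule — branch into p2  //  \lnot p1.
          branch 1.2.1 (add p2):
            × closes — contains both p2 and \lnot p2.
          branch 1.2.2 (add \lnot p1):
            × closes — contains both p1 and \lnot p1.
  branch 2 (add \lnot (p2 \lor \lnot p1), \lnot (p4 \to p3)):
    \lnot (p2 \lor \lnot p1): α-rule — add \lnot p2, \lnot \lnot p1.
    \lnot (p4 \to p3): α-rule — add p4, \lnot p3.
    \lnot ((p2 \lor \lnot p1) \leftrightarrow (p4 \to p3)): β-rule — branch into (p2 \lor \lnot p1), \lnot (p4 \to p3)  //  \lnot (p2 \lor \lnot p1), (p4 \to p3).
      branch 2.1 (add (p2 \lor \lnot p1), \lnot (p4 \to p3)):
        \lnot (p4 \to p3): α-rule — add p4, \lnot p3.
        (p2 \lor \lnot p1): β-rule — branch into p2  //  \lnot p1.
          branch 2.1.1 (add p2):
            × closes — contains both p2 and \lnot p2.
          branch 2.1.2 (add \lnot p1):
            × closes — contains both p1 and \lnot p1.
      branch 2.2 (add \lnot (p2 \lor \lnot p1), (p4 \to p3)):
        \lnot (p2 \lor \lnot p1): α-rule — add \lnot p2, \lnot \lnot p1.
        (p4 \to p3): β-rule — branch into \lnot p4  //  p3.
          branch 2.2.1 (add \lnot p4):
            × closes — contains both p4 and \lnot p4.
          branch 2.2.2 (add p3):
            × closes — contains both p3 and \lnot p3.
All 10 branches close.
Every branch closed; the formula is unsatisfiable.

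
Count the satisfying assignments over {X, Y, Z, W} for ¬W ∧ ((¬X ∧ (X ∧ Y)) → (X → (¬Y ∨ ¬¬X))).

Initial set: {(¬W ∧ ((¬X ∧ (X ∧ Y)) → (X → (¬Y ∨ ¬¬X))))}.
(¬W ∧ ((¬X ∧ (X ∧ Y)) → (X → (¬Y ∨ ¬¬X)))): α-rule — add ¬W, ((¬X ∧ (X ∧ Y)) → (X → (¬Y ∨ ¬¬X))).
((¬X ∧ (X ∧ Y)) → (X → (¬Y ∨ ¬¬X))): β-rule — branch into ¬(¬X ∧ (X ∧ Y))  //  (X → (¬Y ∨ ¬¬X)).
  branch 1 (add ¬(¬X ∧ (X ∧ Y))):
    ¬(¬X ∧ (X ∧ Y)): β-rule — branch into ¬¬X  //  ¬(X ∧ Y).
      branch 1.1 (add ¬¬X):
        ○ open, literals {W=0, X=1}.
      branch 1.2 (add ¬(X ∧ Y)):
        ¬(X ∧ Y): β-rule — branch into ¬X  //  ¬Y.
          branch 1.2.1 (add ¬X):
            ○ open, literals {W=0, X=0}.
          branch 1.2.2 (add ¬Y):
            ○ open, literals {W=0, Y=0}.
  branch 2 (add (X → (¬Y ∨ ¬¬X))):
    (X → (¬Y ∨ ¬¬X)): β-rule — branch into ¬X  //  (¬Y ∨ ¬¬X).
      branch 2.1 (add ¬X):
        ○ open, literals {W=0, X=0}.
      branch 2.2 (add (¬Y ∨ ¬¬X)):
        (¬Y ∨ ¬¬X): β-rule — branch into ¬Y  //  ¬¬X.
          branch 2.2.1 (add ¬Y):
            ○ open, literals {W=0, Y=0}.
          branch 2.2.2 (add ¬¬X):
            ¬¬X: drop double negation, giving X.
            ○ open, literals {W=0, X=1}.
0 branches closed, 6 open.
Each open branch fixes some atoms; the unmentioned ones are free. Counting distinct full assignments: branch {W=0, X=1} (Y, Z) contributes 4 new; branch {W=0, X=0} (Y, Z) contributes 4 new; branch {W=0, Y=0} (X, Z) contributes 0 new; branch {W=0, X=0} (Y, Z) contributes 0 new; branch {W=0, Y=0} (X, Z) contributes 0 new; branch {W=0, X=1} (Y, Z) contributes 0 new. Total: 8.

8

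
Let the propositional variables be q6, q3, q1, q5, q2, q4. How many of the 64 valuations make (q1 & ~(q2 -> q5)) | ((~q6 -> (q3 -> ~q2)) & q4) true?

33

Initial set: {((q1 & ~(q2 -> q5)) | ((~q6 -> (q3 -> ~q2)) & q4))}.
((q1 & ~(q2 -> q5)) | ((~q6 -> (q3 -> ~q2)) & q4)): β-rule — branch into (q1 & ~(q2 -> q5))  //  ((~q6 -> (q3 -> ~q2)) & q4).
  branch 1 (add (q1 & ~(q2 -> q5))):
    (q1 & ~(q2 -> q5)): α-rule — add q1, ~(q2 -> q5).
    ~(q2 -> q5): α-rule — add q2, ~q5.
    ○ open, literals {q1=T, q2=T, q5=F}.
  branch 2 (add ((~q6 -> (q3 -> ~q2)) & q4)):
    ((~q6 -> (q3 -> ~q2)) & q4): α-rule — add (~q6 -> (q3 -> ~q2)), q4.
    (~q6 -> (q3 -> ~q2)): β-rule — branch into ~~q6  //  (q3 -> ~q2).
      branch 2.1 (add ~~q6):
        ○ open, literals {q4=T, q6=T}.
      branch 2.2 (add (q3 -> ~q2)):
        (q3 -> ~q2): β-rule — branch into ~q3  //  ~q2.
          branch 2.2.1 (add ~q3):
            ○ open, literals {q3=F, q4=T}.
          branch 2.2.2 (add ~q2):
            ○ open, literals {q2=F, q4=T}.
0 branches closed, 4 open.
Each open branch fixes some atoms; the unmentioned ones are free. Counting distinct full assignments: branch {q1=T, q2=T, q5=F} (q6, q3, q4) contributes 8 new; branch {q4=T, q6=T} (q3, q1, q5, q2) contributes 14 new; branch {q3=F, q4=T} (q6, q1, q5, q2) contributes 7 new; branch {q2=F, q4=T} (q6, q3, q1, q5) contributes 4 new. Total: 33.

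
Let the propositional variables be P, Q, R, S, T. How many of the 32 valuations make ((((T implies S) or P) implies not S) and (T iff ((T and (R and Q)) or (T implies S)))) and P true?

Initial set: {(((((T implies S) or P) implies not S) and (T iff ((T and (R and Q)) or (T implies S)))) and P)}.
(((((T implies S) or P) implies not S) and (T iff ((T and (R and Q)) or (T implies S)))) and P): α-rule — add ((((T implies S) or P) implies not S) and (T iff ((T and (R and Q)) or (T implies S)))), P.
((((T implies S) or P) implies not S) and (T iff ((T and (R and Q)) or (T implies S)))): α-rule — add (((T implies S) or P) implies not S), (T iff ((T and (R and Q)) or (T implies S))).
(((T implies S) or P) implies not S): β-rule — branch into not ((T implies S) or P)  //  not S.
  branch 1 (add not ((T implies S) or P)):
    not ((T implies S) or P): α-rule — add not (T implies S), not P.
    × closes — contains both P and not P.
  branch 2 (add not S):
    (T iff ((T and (R and Q)) or (T implies S))): β-rule — branch into T, ((T and (R and Q)) or (T implies S))  //  not T, not ((T and (R and Q)) or (T implies S)).
      branch 2.1 (add T, ((T and (R and Q)) or (T implies S))):
        ((T and (R and Q)) or (T implies S)): β-rule — branch into (T and (R and Q))  //  (T implies S).
          branch 2.1.1 (add (T and (R and Q))):
            (T and (R and Q)): α-rule — add T, (R and Q).
            (R and Q): α-rule — add R, Q.
            ○ open, literals {P=T, Q=T, R=T, S=F, T=T}.
          branch 2.1.2 (add (T implies S)):
            (T implies S): β-rule — branch into not T  //  S.
              branch 2.1.2.1 (add not T):
                × closes — contains both T and not T.
              branch 2.1.2.2 (add S):
                × closes — contains both S and not S.
      branch 2.2 (add not T, not ((T and (R and Q)) or (T implies S))):
        not ((T and (R and Q)) or (T implies S)): α-rule — add not (T and (R and Q)), not (T implies S).
        not (T implies S): α-rule — add T, not S.
        × closes — contains both T and not T.
4 branches closed, 1 open.
Each open branch fixes some atoms; the unmentioned ones are free. Counting distinct full assignments: branch {P=T, Q=T, R=T, S=F, T=T} (none free) contributes 1 new. Total: 1.

1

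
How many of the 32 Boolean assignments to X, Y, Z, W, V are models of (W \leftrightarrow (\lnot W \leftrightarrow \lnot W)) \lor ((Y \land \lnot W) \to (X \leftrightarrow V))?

28

Initial set: {((W \leftrightarrow (\lnot W \leftrightarrow \lnot W)) \lor ((Y \land \lnot W) \to (X \leftrightarrow V)))}.
((W \leftrightarrow (\lnot W \leftrightarrow \lnot W)) \lor ((Y \land \lnot W) \to (X \leftrightarrow V))): β-rule — branch into (W \leftrightarrow (\lnot W \leftrightarrow \lnot W))  //  ((Y \land \lnot W) \to (X \leftrightarrow V)).
  branch 1 (add (W \leftrightarrow (\lnot W \leftrightarrow \lnot W))):
    (W \leftrightarrow (\lnot W \leftrightarrow \lnot W)): β-rule — branch into W, (\lnot W \leftrightarrow \lnot W)  //  \lnot W, \lnot (\lnot W \leftrightarrow \lnot W).
      branch 1.1 (add W, (\lnot W \leftrightarrow \lnot W)):
        (\lnot W \leftrightarrow \lnot W): β-rule — branch into \lnot W, \lnot W  //  \lnot \lnot W, \lnot \lnot W.
          branch 1.1.1 (add \lnot W, \lnot W):
            × closes — contains both W and \lnot W.
          branch 1.1.2 (add \lnot \lnot W, \lnot \lnot W):
            ○ open, literals {W=true}.
      branch 1.2 (add \lnot W, \lnot (\lnot W \leftrightarrow \lnot W)):
        \lnot (\lnot W \leftrightarrow \lnot W): β-rule — branch into \lnot W, \lnot \lnot W  //  \lnot \lnot W, \lnot W.
          branch 1.2.1 (add \lnot W, \lnot \lnot W):
            × closes — contains both W and \lnot W.
          branch 1.2.2 (add \lnot \lnot W, \lnot W):
            × closes — contains both W and \lnot W.
  branch 2 (add ((Y \land \lnot W) \to (X \leftrightarrow V))):
    ((Y \land \lnot W) \to (X \leftrightarrow V)): β-rule — branch into \lnot (Y \land \lnot W)  //  (X \leftrightarrow V).
      branch 2.1 (add \lnot (Y \land \lnot W)):
        \lnot (Y \land \lnot W): β-rule — branch into \lnot Y  //  \lnot \lnot W.
          branch 2.1.1 (add \lnot Y):
            ○ open, literals {Y=false}.
          branch 2.1.2 (add \lnot \lnot W):
            ○ open, literals {W=true}.
      branch 2.2 (add (X \leftrightarrow V)):
        (X \leftrightarrow V): β-rule — branch into X, V  //  \lnot X, \lnot V.
          branch 2.2.1 (add X, V):
            ○ open, literals {V=true, X=true}.
          branch 2.2.2 (add \lnot X, \lnot V):
            ○ open, literals {V=false, X=false}.
3 branches closed, 5 open.
Each open branch fixes some atoms; the unmentioned ones are free. Counting distinct full assignments: branch {W=true} (X, Y, Z, V) contributes 16 new; branch {Y=false} (X, Z, W, V) contributes 8 new; branch {W=true} (X, Y, Z, V) contributes 0 new; branch {V=true, X=true} (Y, Z, W) contributes 2 new; branch {V=false, X=false} (Y, Z, W) contributes 2 new. Total: 28.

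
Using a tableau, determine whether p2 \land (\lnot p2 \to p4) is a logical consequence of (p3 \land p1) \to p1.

No

Initial set: {T ((p3 \land p1) \to p1); F (p2 \land (\lnot p2 \to p4))}.
T ((p3 \land p1) \to p1): β-rule — branch into F (p3 \land p1)  //  T p1.
  branch 1 (add F (p3 \land p1)):
    F (p2 \land (\lnot p2 \to p4)): β-rule — branch into F p2  //  F (\lnot p2 \to p4).
      branch 1.1 (add F p2):
        F (p3 \land p1): β-rule — branch into F p3  //  F p1.
          branch 1.1.1 (add F p3):
            ○ open, literals {p2=false, p3=false}.
          branch 1.1.2 (add F p1):
            ○ open, literals {p1=false, p2=false}.
      branch 1.2 (add F (\lnot p2 \to p4)):
        F (\lnot p2 \to p4): α-rule — add T \lnot p2, F p4.
        F (p3 \land p1): β-rule — branch into F p3  //  F p1.
          branch 1.2.1 (add F p3):
            ○ open, literals {p2=false, p3=false, p4=false}.
          branch 1.2.2 (add F p1):
            ○ open, literals {p1=false, p2=false, p4=false}.
  branch 2 (add T p1):
    F (p2 \land (\lnot p2 \to p4)): β-rule — branch into F p2  //  F (\lnot p2 \to p4).
      branch 2.1 (add F p2):
        ○ open, literals {p1=true, p2=false}.
      branch 2.2 (add F (\lnot p2 \to p4)):
        F (\lnot p2 \to p4): α-rule — add T \lnot p2, F p4.
        ○ open, literals {p1=true, p2=false, p4=false}.
0 branches closed, 6 open.
An open branch gives a countermodel: p2=false, p3=false (unmentioned atoms arbitrary); the premises hold there but the conclusion fails.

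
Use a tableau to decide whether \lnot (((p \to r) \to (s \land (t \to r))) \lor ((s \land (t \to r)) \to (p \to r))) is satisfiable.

Initial set: {T \lnot (((p \to r) \to (s \land (t \to r))) \lor ((s \land (t \to r)) \to (p \to r)))}.
T \lnot (((p \to r) \to (s \land (t \to r))) \lor ((s \land (t \to r)) \to (p \to r))): α-rule — add F ((p \to r) \to (s \land (t \to r))), F ((s \land (t \to r)) \to (p \to r)).
F ((p \to r) \to (s \land (t \to r))): α-rule — add T (p \to r), F (s \land (t \to r)).
F ((s \land (t \to r)) \to (p \to r)): α-rule — add T (s \land (t \to r)), F (p \to r).
T (s \land (t \to r)): α-rule — add T s, T (t \to r).
F (p \to r): α-rule — add T p, F r.
T (p \to r): β-rule — branch into F p  //  T r.
  branch 1 (add F p):
    × closes — contains both p and \lnot p.
  branch 2 (add T r):
    × closes — contains both r and \lnot r.
All 2 branches close.
Every branch closed; the formula is unsatisfiable.

Unsatisfiable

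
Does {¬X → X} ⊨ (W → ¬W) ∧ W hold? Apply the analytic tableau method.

Initial set: {(¬X → X); ¬((W → ¬W) ∧ W)}.
(¬X → X): β-rule — branch into ¬¬X  //  X.
  branch 1 (add ¬¬X):
    ¬((W → ¬W) ∧ W): β-rule — branch into ¬(W → ¬W)  //  ¬W.
      branch 1.1 (add ¬(W → ¬W)):
        ¬(W → ¬W): α-rule — add W, ¬¬W.
        ○ open, literals {W=1, X=1}.
      branch 1.2 (add ¬W):
        ○ open, literals {W=0, X=1}.
  branch 2 (add X):
    ¬((W → ¬W) ∧ W): β-rule — branch into ¬(W → ¬W)  //  ¬W.
      branch 2.1 (add ¬(W → ¬W)):
        ¬(W → ¬W): α-rule — add W, ¬¬W.
        ○ open, literals {W=1, X=1}.
      branch 2.2 (add ¬W):
        ○ open, literals {W=0, X=1}.
0 branches closed, 4 open.
An open branch gives a countermodel: W=1, X=1 (unmentioned atoms arbitrary); the premises hold there but the conclusion fails.

No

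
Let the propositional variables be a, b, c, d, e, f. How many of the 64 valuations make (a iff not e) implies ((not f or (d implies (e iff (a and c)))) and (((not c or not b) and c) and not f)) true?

Initial set: {((a iff not e) implies ((not f or (d implies (e iff (a and c)))) and (((not c or not b) and c) and not f)))}.
((a iff not e) implies ((not f or (d implies (e iff (a and c)))) and (((not c or not b) and c) and not f))): β-rule — branch into not (a iff not e)  //  ((not f or (d implies (e iff (a and c)))) and (((not c or not b) and c) and not f)).
  branch 1 (add not (a iff not e)):
    not (a iff not e): β-rule — branch into a, not not e  //  not a, not e.
      branch 1.1 (add a, not not e):
        ○ open, literals {a=1, e=1}.
      branch 1.2 (add not a, not e):
        ○ open, literals {a=0, e=0}.
  branch 2 (add ((not f or (d implies (e iff (a and c)))) and (((not c or not b) and c) and not f))):
    ((not f or (d implies (e iff (a and c)))) and (((not c or not b) and c) and not f)): α-rule — add (not f or (d implies (e iff (a and c)))), (((not c or not b) and c) and not f).
    (((not c or not b) and c) and not f): α-rule — add ((not c or not b) and c), not f.
    ((not c or not b) and c): α-rule — add (not c or not b), c.
    (not f or (d implies (e iff (a and c)))): β-rule — branch into not f  //  (d implies (e iff (a and c))).
      branch 2.1 (add not f):
        (not c or not b): β-rule — branch into not c  //  not b.
          branch 2.1.1 (add not c):
            × closes — contains both c and not c.
          branch 2.1.2 (add not b):
            ○ open, literals {b=0, c=1, f=0}.
      branch 2.2 (add (d implies (e iff (a and c)))):
        (not c or not b): β-rule — branch into not c  //  not b.
          branch 2.2.1 (add not c):
            × closes — contains both c and not c.
          branch 2.2.2 (add not b):
            (d implies (e iff (a and c))): β-rule — branch into not d  //  (e iff (a and c)).
              branch 2.2.2.1 (add not d):
                ○ open, literals {b=0, c=1, d=0, f=0}.
              branch 2.2.2.2 (add (e iff (a and c))):
                (e iff (a and c)): β-rule — branch into e, (a and c)  //  not e, not (a and c).
                  branch 2.2.2.2.1 (add e, (a and c)):
                    (a and c): α-rule — add a, c.
                    ○ open, literals {a=1, b=0, c=1, e=1, f=0}.
                  branch 2.2.2.2.2 (add not e, not (a and c)):
                    not (a and c): β-rule — branch into not a  //  not c.
                      branch 2.2.2.2.2.1 (add not a):
                        ○ open, literals {a=0, b=0, c=1, e=0, f=0}.
                      branch 2.2.2.2.2.2 (add not c):
                        × closes — contains both c and not c.
3 branches closed, 6 open.
Each open branch fixes some atoms; the unmentioned ones are free. Counting distinct full assignments: branch {a=1, e=1} (b, c, d, f) contributes 16 new; branch {a=0, e=0} (b, c, d, f) contributes 16 new; branch {b=0, c=1, f=0} (a, d, e) contributes 4 new; branch {b=0, c=1, d=0, f=0} (a, e) contributes 0 new; branch {a=1, b=0, c=1, e=1, f=0} (d) contributes 0 new; branch {a=0, b=0, c=1, e=0, f=0} (d) contributes 0 new. Total: 36.

36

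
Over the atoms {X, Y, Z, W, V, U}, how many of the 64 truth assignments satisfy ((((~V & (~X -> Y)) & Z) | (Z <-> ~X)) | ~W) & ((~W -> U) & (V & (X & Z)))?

2

Initial set: {(((((~V & (~X -> Y)) & Z) | (Z <-> ~X)) | ~W) & ((~W -> U) & (V & (X & Z))))}.
(((((~V & (~X -> Y)) & Z) | (Z <-> ~X)) | ~W) & ((~W -> U) & (V & (X & Z)))): α-rule — add ((((~V & (~X -> Y)) & Z) | (Z <-> ~X)) | ~W), ((~W -> U) & (V & (X & Z))).
((~W -> U) & (V & (X & Z))): α-rule — add (~W -> U), (V & (X & Z)).
(V & (X & Z)): α-rule — add V, (X & Z).
(X & Z): α-rule — add X, Z.
((((~V & (~X -> Y)) & Z) | (Z <-> ~X)) | ~W): β-rule — branch into (((~V & (~X -> Y)) & Z) | (Z <-> ~X))  //  ~W.
  branch 1 (add (((~V & (~X -> Y)) & Z) | (Z <-> ~X))):
    (~W -> U): β-rule — branch into ~~W  //  U.
      branch 1.1 (add ~~W):
        (((~V & (~X -> Y)) & Z) | (Z <-> ~X)): β-rule — branch into ((~V & (~X -> Y)) & Z)  //  (Z <-> ~X).
          branch 1.1.1 (add ((~V & (~X -> Y)) & Z)):
            ((~V & (~X -> Y)) & Z): α-rule — add (~V & (~X -> Y)), Z.
            (~V & (~X -> Y)): α-rule — add ~V, (~X -> Y).
            × closes — contains both V and ~V.
          branch 1.1.2 (add (Z <-> ~X)):
            (Z <-> ~X): β-rule — branch into Z, ~X  //  ~Z, ~~X.
              branch 1.1.2.1 (add Z, ~X):
                × closes — contains both X and ~X.
              branch 1.1.2.2 (add ~Z, ~~X):
                × closes — contains both Z and ~Z.
      branch 1.2 (add U):
        (((~V & (~X -> Y)) & Z) | (Z <-> ~X)): β-rule — branch into ((~V & (~X -> Y)) & Z)  //  (Z <-> ~X).
          branch 1.2.1 (add ((~V & (~X -> Y)) & Z)):
            ((~V & (~X -> Y)) & Z): α-rule — add (~V & (~X -> Y)), Z.
            (~V & (~X -> Y)): α-rule — add ~V, (~X -> Y).
            × closes — contains both V and ~V.
          branch 1.2.2 (add (Z <-> ~X)):
            (Z <-> ~X): β-rule — branch into Z, ~X  //  ~Z, ~~X.
              branch 1.2.2.1 (add Z, ~X):
                × closes — contains both X and ~X.
              branch 1.2.2.2 (add ~Z, ~~X):
                × closes — contains both Z and ~Z.
  branch 2 (add ~W):
    (~W -> U): β-rule — branch into ~~W  //  U.
      branch 2.1 (add ~~W):
        × closes — contains both W and ~W.
      branch 2.2 (add U):
        ○ open, literals {U=1, V=1, W=0, X=1, Z=1}.
7 branches closed, 1 open.
Each open branch fixes some atoms; the unmentioned ones are free. Counting distinct full assignments: branch {U=1, V=1, W=0, X=1, Z=1} (Y) contributes 2 new. Total: 2.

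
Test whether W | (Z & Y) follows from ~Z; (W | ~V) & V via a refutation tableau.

Initial set: {~Z; ((W | ~V) & V); ~(W | (Z & Y))}.
((W | ~V) & V): α-rule — add (W | ~V), V.
~(W | (Z & Y)): α-rule — add ~W, ~(Z & Y).
(W | ~V): β-rule — branch into W  //  ~V.
  branch 1 (add W):
    × closes — contains both W and ~W.
  branch 2 (add ~V):
    × closes — contains both V and ~V.
All 2 branches close.
Every branch closed, so the premises entail the conclusion.

Yes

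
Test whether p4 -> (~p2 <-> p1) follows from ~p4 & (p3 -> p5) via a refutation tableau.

Yes

Initial set: {(~p4 & (p3 -> p5)); ~(p4 -> (~p2 <-> p1))}.
(~p4 & (p3 -> p5)): α-rule — add ~p4, (p3 -> p5).
~(p4 -> (~p2 <-> p1)): α-rule — add p4, ~(~p2 <-> p1).
× closes — contains both p4 and ~p4.
All 1 branch closes.
Every branch closed, so the premises entail the conclusion.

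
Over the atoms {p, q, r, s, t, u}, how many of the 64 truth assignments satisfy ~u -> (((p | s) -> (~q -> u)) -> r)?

54

Initial set: {(~u -> (((p | s) -> (~q -> u)) -> r))}.
(~u -> (((p | s) -> (~q -> u)) -> r)): β-rule — branch into ~~u  //  (((p | s) -> (~q -> u)) -> r).
  branch 1 (add ~~u):
    ○ open, literals {u=T}.
  branch 2 (add (((p | s) -> (~q -> u)) -> r)):
    (((p | s) -> (~q -> u)) -> r): β-rule — branch into ~((p | s) -> (~q -> u))  //  r.
      branch 2.1 (add ~((p | s) -> (~q -> u))):
        ~((p | s) -> (~q -> u)): α-rule — add (p | s), ~(~q -> u).
        ~(~q -> u): α-rule — add ~q, ~u.
        (p | s): β-rule — branch into p  //  s.
          branch 2.1.1 (add p):
            ○ open, literals {p=T, q=F, u=F}.
          branch 2.1.2 (add s):
            ○ open, literals {q=F, s=T, u=F}.
      branch 2.2 (add r):
        ○ open, literals {r=T}.
0 branches closed, 4 open.
Each open branch fixes some atoms; the unmentioned ones are free. Counting distinct full assignments: branch {u=T} (p, q, r, s, t) contributes 32 new; branch {p=T, q=F, u=F} (r, s, t) contributes 8 new; branch {q=F, s=T, u=F} (p, r, t) contributes 4 new; branch {r=T} (p, q, s, t, u) contributes 10 new. Total: 54.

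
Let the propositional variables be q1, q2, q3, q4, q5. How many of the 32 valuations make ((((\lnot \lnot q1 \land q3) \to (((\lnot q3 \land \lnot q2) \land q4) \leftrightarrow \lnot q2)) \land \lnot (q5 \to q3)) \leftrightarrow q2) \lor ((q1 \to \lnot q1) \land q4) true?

20

Initial set: {T (((((\lnot \lnot q1 \land q3) \to (((\lnot q3 \land \lnot q2) \land q4) \leftrightarrow \lnot q2)) \land \lnot (q5 \to q3)) \leftrightarrow q2) \lor ((q1 \to \lnot q1) \land q4))}.
T (((((\lnot \lnot q1 \land q3) \to (((\lnot q3 \land \lnot q2) \land q4) \leftrightarrow \lnot q2)) \land \lnot (q5 \to q3)) \leftrightarrow q2) \lor ((q1 \to \lnot q1) \land q4)): β-rule — branch into T ((((\lnot \lnot q1 \land q3) \to (((\lnot q3 \land \lnot q2) \land q4) \leftrightarrow \lnot q2)) \land \lnot (q5 \to q3)) \leftrightarrow q2)  //  T ((q1 \to \lnot q1) \land q4).
  branch 1 (add T ((((\lnot \lnot q1 \land q3) \to (((\lnot q3 \land \lnot q2) \land q4) \leftrightarrow \lnot q2)) \land \lnot (q5 \to q3)) \leftrightarrow q2)):
    T ((((\lnot \lnot q1 \land q3) \to (((\lnot q3 \land \lnot q2) \land q4) \leftrightarrow \lnot q2)) \land \lnot (q5 \to q3)) \leftrightarrow q2): β-rule — branch into T (((\lnot \lnot q1 \land q3) \to (((\lnot q3 \land \lnot q2) \land q4) \leftrightarrow \lnot q2)) \land \lnot (q5 \to q3)), T q2  //  F (((\lnot \lnot q1 \land q3) \to (((\lnot q3 \land \lnot q2) \land q4) \leftrightarrow \lnot q2)) \land \lnot (q5 \to q3)), F q2.
      branch 1.1 (add T (((\lnot \lnot q1 \land q3) \to (((\lnot q3 \land \lnot q2) \land q4) \leftrightarrow \lnot q2)) \land \lnot (q5 \to q3)), T q2):
        T (((\lnot \lnot q1 \land q3) \to (((\lnot q3 \land \lnot q2) \land q4) \leftrightarrow \lnot q2)) \land \lnot (q5 \to q3)): α-rule — add T ((\lnot \lnot q1 \land q3) \to (((\lnot q3 \land \lnot q2) \land q4) \leftrightarrow \lnot q2)), T \lnot (q5 \to q3).
        T \lnot (q5 \to q3): α-rule — add T q5, F q3.
        T ((\lnot \lnot q1 \land q3) \to (((\lnot q3 \land \lnot q2) \land q4) \leftrightarrow \lnot q2)): β-rule — branch into F (\lnot \lnot q1 \land q3)  //  T (((\lnot q3 \land \lnot q2) \land q4) \leftrightarrow \lnot q2).
          branch 1.1.1 (add F (\lnot \lnot q1 \land q3)):
            F (\lnot \lnot q1 \land q3): β-rule — branch into F \lnot \lnot q1  //  F q3.
              branch 1.1.1.1 (add F \lnot \lnot q1):
                F \lnot \lnot q1: drop double negation, giving F q1.
                ○ open, literals {q1=F, q2=T, q3=F, q5=T}.
              branch 1.1.1.2 (add F q3):
                ○ open, literals {q2=T, q3=F, q5=T}.
          branch 1.1.2 (add T (((\lnot q3 \land \lnot q2) \land q4) \leftrightarrow \lnot q2)):
            T (((\lnot q3 \land \lnot q2) \land q4) \leftrightarrow \lnot q2): β-rule — branch into T ((\lnot q3 \land \lnot q2) \land q4), T \lnot q2  //  F ((\lnot q3 \land \lnot q2) \land q4), F \lnot q2.
              branch 1.1.2.1 (add T ((\lnot q3 \land \lnot q2) \land q4), T \lnot q2):
                × closes — contains both q2 and \lnot q2.
              branch 1.1.2.2 (add F ((\lnot q3 \land \lnot q2) \land q4), F \lnot q2):
                F ((\lnot q3 \land \lnot q2) \land q4): β-rule — branch into F (\lnot q3 \land \lnot q2)  //  F q4.
                  branch 1.1.2.2.1 (add F (\lnot q3 \land \lnot q2)):
                    F (\lnot q3 \land \lnot q2): β-rule — branch into F \lnot q3  //  F \lnot q2.
                      branch 1.1.2.2.1.1 (add F \lnot q3):
                        × closes — contains both q3 and \lnot q3.
                      branch 1.1.2.2.1.2 (add F \lnot q2):
                        ○ open, literals {q2=T, q3=F, q5=T}.
                  branch 1.1.2.2.2 (add F q4):
                    ○ open, literals {q2=T, q3=F, q4=F, q5=T}.
      branch 1.2 (add F (((\lnot \lnot q1 \land q3) \to (((\lnot q3 \land \lnot q2) \land q4) \leftrightarrow \lnot q2)) \land \lnot (q5 \to q3)), F q2):
        F (((\lnot \lnot q1 \land q3) \to (((\lnot q3 \land \lnot q2) \land q4) \leftrightarrow \lnot q2)) \land \lnot (q5 \to q3)): β-rule — branch into F ((\lnot \lnot q1 \land q3) \to (((\lnot q3 \land \lnot q2) \land q4) \leftrightarrow \lnot q2))  //  F \lnot (q5 \to q3).
          branch 1.2.1 (add F ((\lnot \lnot q1 \land q3) \to (((\lnot q3 \land \lnot q2) \land q4) \leftrightarrow \lnot q2))):
            F ((\lnot \lnot q1 \land q3) \to (((\lnot q3 \land \lnot q2) \land q4) \leftrightarrow \lnot q2)): α-rule — add T (\lnot \lnot q1 \land q3), F (((\lnot q3 \land \lnot q2) \land q4) \leftrightarrow \lnot q2).
            T (\lnot \lnot q1 \land q3): α-rule — add T \lnot \lnot q1, T q3.
            T \lnot \lnot q1: drop double negation, giving T q1.
            F (((\lnot q3 \land \lnot q2) \land q4) \leftrightarrow \lnot q2): β-rule — branch into T ((\lnot q3 \land \lnot q2) \land q4), F \lnot q2  //  F ((\lnot q3 \land \lnot q2) \land q4), T \lnot q2.
              branch 1.2.1.1 (add T ((\lnot q3 \land \lnot q2) \land q4), F \lnot q2):
                × closes — contains both q2 and \lnot q2.
              branch 1.2.1.2 (add F ((\lnot q3 \land \lnot q2) \land q4), T \lnot q2):
                F ((\lnot q3 \land \lnot q2) \land q4): β-rule — branch into F (\lnot q3 \land \lnot q2)  //  F q4.
                  branch 1.2.1.2.1 (add F (\lnot q3 \land \lnot q2)):
                    F (\lnot q3 \land \lnot q2): β-rule — branch into F \lnot q3  //  F \lnot q2.
                      branch 1.2.1.2.1.1 (add F \lnot q3):
                        ○ open, literals {q1=T, q2=F, q3=T}.
                      branch 1.2.1.2.1.2 (add F \lnot q2):
                        × closes — contains both q2 and \lnot q2.
                  branch 1.2.1.2.2 (add F q4):
                    ○ open, literals {q1=T, q2=F, q3=T, q4=F}.
          branch 1.2.2 (add F \lnot (q5 \to q3)):
            F \lnot (q5 \to q3): β-rule — branch into F q5  //  T q3.
              branch 1.2.2.1 (add F q5):
                ○ open, literals {q2=F, q5=F}.
              branch 1.2.2.2 (add T q3):
                ○ open, literals {q2=F, q3=T}.
  branch 2 (add T ((q1 \to \lnot q1) \land q4)):
    T ((q1 \to \lnot q1) \land q4): α-rule — add T (q1 \to \lnot q1), T q4.
    T (q1 \to \lnot q1): β-rule — branch into F q1  //  T \lnot q1.
      branch 2.1 (add F q1):
        ○ open, literals {q1=F, q4=T}.
      branch 2.2 (add T \lnot q1):
        ○ open, literals {q1=F, q4=T}.
4 branches closed, 10 open.
Each open branch fixes some atoms; the unmentioned ones are free. Counting distinct full assignments: branch {q1=F, q2=T, q3=F, q5=T} (q4) contributes 2 new; branch {q2=T, q3=F, q5=T} (q1, q4) contributes 2 new; branch {q2=T, q3=F, q5=T} (q1, q4) contributes 0 new; branch {q2=T, q3=F, q4=F, q5=T} (q1) contributes 0 new; branch {q1=T, q2=F, q3=T} (q4, q5) contributes 4 new; branch {q1=T, q2=F, q3=T, q4=F} (q5) contributes 0 new; branch {q2=F, q5=F} (q1, q3, q4) contributes 6 new; branch {q2=F, q3=T} (q1, q4, q5) contributes 2 new; branch {q1=F, q4=T} (q2, q3, q5) contributes 4 new; branch {q1=F, q4=T} (q2, q3, q5) contributes 0 new. Total: 20.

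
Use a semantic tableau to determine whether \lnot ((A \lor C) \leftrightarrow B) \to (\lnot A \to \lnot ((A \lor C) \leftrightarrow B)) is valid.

Assume the negation and expand:
Initial set: {\lnot (\lnot ((A \lor C) \leftrightarrow B) \to (\lnot A \to \lnot ((A \lor C) \leftrightarrow B)))}.
\lnot (\lnot ((A \lor C) \leftrightarrow B) \to (\lnot A \to \lnot ((A \lor C) \leftrightarrow B))): α-rule — add \lnot ((A \lor C) \leftrightarrow B), \lnot (\lnot A \to \lnot ((A \lor C) \leftrightarrow B)).
\lnot (\lnot A \to \lnot ((A \lor C) \leftrightarrow B)): α-rule — add \lnot A, \lnot \lnot ((A \lor C) \leftrightarrow B).
\lnot ((A \lor C) \leftrightarrow B): β-rule — branch into (A \lor C), \lnot B  //  \lnot (A \lor C), B.
  branch 1 (add (A \lor C), \lnot B):
    \lnot \lnot ((A \lor C) \leftrightarrow B): β-rule — branch into (A \lor C), B  //  \lnot (A \lor C), \lnot B.
      branch 1.1 (add (A \lor C), B):
        × closes — contains both B and \lnot B.
      branch 1.2 (add \lnot (A \lor C), \lnot B):
        \lnot (A \lor C): α-rule — add \lnot A, \lnot C.
        (A \lor C): β-rule — branch into A  //  C.
          branch 1.2.1 (add A):
            × closes — contains both A and \lnot A.
          branch 1.2.2 (add C):
            × closes — contains both C and \lnot C.
  branch 2 (add \lnot (A \lor C), B):
    \lnot (A \lor C): α-rule — add \lnot A, \lnot C.
    \lnot \lnot ((A \lor C) \leftrightarrow B): β-rule — branch into (A \lor C), B  //  \lnot (A \lor C), \lnot B.
      branch 2.1 (add (A \lor C), B):
        (A \lor C): β-rule — branch into A  //  C.
          branch 2.1.1 (add A):
            × closes — contains both A and \lnot A.
          branch 2.1.2 (add C):
            × closes — contains both C and \lnot C.
      branch 2.2 (add \lnot (A \lor C), \lnot B):
        × closes — contains both B and \lnot B.
All 6 branches close.
Every branch closed, so the negation is unsatisfiable and the formula is valid.

Valid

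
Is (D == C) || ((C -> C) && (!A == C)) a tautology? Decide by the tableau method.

Not valid

Assume the negation and expand:
Initial set: {!((D == C) || ((C -> C) && (!A == C)))}.
!((D == C) || ((C -> C) && (!A == C))): α-rule — add !(D == C), !((C -> C) && (!A == C)).
!(D == C): β-rule — branch into D, !C  //  !D, C.
  branch 1 (add D, !C):
    !((C -> C) && (!A == C)): β-rule — branch into !(C -> C)  //  !(!A == C).
      branch 1.1 (add !(C -> C)):
        !(C -> C): α-rule — add C, !C.
        × closes — contains both C and !C.
      branch 1.2 (add !(!A == C)):
        !(!A == C): β-rule — branch into !A, !C  //  !!A, C.
          branch 1.2.1 (add !A, !C):
            ○ open, literals {A=F, C=F, D=T}.
          branch 1.2.2 (add !!A, C):
            × closes — contains both C and !C.
  branch 2 (add !D, C):
    !((C -> C) && (!A == C)): β-rule — branch into !(C -> C)  //  !(!A == C).
      branch 2.1 (add !(C -> C)):
        !(C -> C): α-rule — add C, !C.
        × closes — contains both C and !C.
      branch 2.2 (add !(!A == C)):
        !(!A == C): β-rule — branch into !A, !C  //  !!A, C.
          branch 2.2.1 (add !A, !C):
            × closes — contains both C and !C.
          branch 2.2.2 (add !!A, C):
            ○ open, literals {A=T, C=T, D=F}.
4 branches closed, 2 open.
An open branch gives a countermodel: A=F, C=F, D=T (unmentioned atoms arbitrary); under it the original formula is false.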